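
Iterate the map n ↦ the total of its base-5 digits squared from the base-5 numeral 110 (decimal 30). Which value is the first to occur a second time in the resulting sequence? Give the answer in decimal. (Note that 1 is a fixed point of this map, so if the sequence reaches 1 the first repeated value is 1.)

30 = (1,1,0)_5 → 1² + 1² + 0² = 1 + 1 + 0 = 2
2 = (2)_5 → 2² = 4
4 = (4)_5 → 4² = 16
16 = (3,1)_5 → 3² + 1² = 9 + 1 = 10
10 = (2,0)_5 → 2² + 0² = 4 + 0 = 4  — 4 already appeared earlier.

4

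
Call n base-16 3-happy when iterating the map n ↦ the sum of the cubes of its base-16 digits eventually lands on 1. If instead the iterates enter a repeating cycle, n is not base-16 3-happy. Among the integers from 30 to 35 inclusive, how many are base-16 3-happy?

30: 30 → 2745 → 3060 → 4770 → 1017 → 4131 → 36 → 72 → 576 → 72  — not base-16 3-happy
31: 31 → 3376 → 2224 → 1843 → 397 → 2710 → 1945 → 1801 → 1072 → 91 → 1456 → 1456  — not base-16 3-happy
32: 32 → 8 → 512 → 8  — not base-16 3-happy
33: 33 → 9 → 729 → 2934 → 1890 → 567 → 378 → 1344 → 189 → 3528 → 4437 → 252 → 5103 → 6147 → 540 → 1737 → 2673 → 1344  — not base-16 3-happy
34: 34 → 16 → 1  — base-16 3-happy
35: 35 → 35  — not base-16 3-happy
base-16 3-happy: 34

1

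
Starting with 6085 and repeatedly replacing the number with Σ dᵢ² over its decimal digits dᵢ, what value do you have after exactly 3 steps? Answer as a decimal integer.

9

6085 → 6² + 0² + 8² + 5² = 36 + 0 + 64 + 25 = 125
125 → 1² + 2² + 5² = 1 + 4 + 25 = 30
30 → 3² + 0² = 9 + 0 = 9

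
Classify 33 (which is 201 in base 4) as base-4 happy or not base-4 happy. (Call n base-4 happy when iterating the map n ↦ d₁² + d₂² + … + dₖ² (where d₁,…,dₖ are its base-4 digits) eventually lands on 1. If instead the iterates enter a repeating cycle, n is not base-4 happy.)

33 = (2,0,1)_4 → 2² + 0² + 1² = 4 + 0 + 1 = 5
5 = (1,1)_4 → 1² + 1² = 1 + 1 = 2
2 = (2)_4 → 2² = 4
4 = (1,0)_4 → 1² + 0² = 1 + 0 = 1  — reached 1.

base-4 happy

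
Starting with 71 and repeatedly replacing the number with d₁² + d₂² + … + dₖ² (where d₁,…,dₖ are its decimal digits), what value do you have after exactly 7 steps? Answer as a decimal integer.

71 → 7² + 1² = 50
50 → 5² + 0² = 25
25 → 2² + 5² = 29
29 → 2² + 9² = 85
85 → 8² + 5² = 89
89 → 8² + 9² = 145
145 → 1² + 4² + 5² = 42

42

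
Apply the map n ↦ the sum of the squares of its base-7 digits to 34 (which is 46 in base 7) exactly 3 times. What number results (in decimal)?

34 = (4,6)_7 → 52
52 = (1,0,3)_7 → 10
10 = (1,3)_7 → 10

10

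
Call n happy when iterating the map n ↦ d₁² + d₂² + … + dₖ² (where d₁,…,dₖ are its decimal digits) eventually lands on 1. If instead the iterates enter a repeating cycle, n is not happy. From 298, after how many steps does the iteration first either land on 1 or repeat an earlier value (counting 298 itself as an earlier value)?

298 → 2² + 9² + 8² = 4 + 81 + 64 = 149
149 → 1² + 4² + 9² = 1 + 16 + 81 = 98
98 → 9² + 8² = 81 + 64 = 145
145 → 1² + 4² + 5² = 1 + 16 + 25 = 42
42 → 4² + 2² = 16 + 4 = 20
20 → 2² + 0² = 4 + 0 = 4
4 → 4² = 16
16 → 1² + 6² = 1 + 36 = 37
37 → 3² + 7² = 9 + 49 = 58
58 → 5² + 8² = 25 + 64 = 89
89 → 8² + 9² = 64 + 81 = 145  — 145 repeats.
That took 11 steps.

11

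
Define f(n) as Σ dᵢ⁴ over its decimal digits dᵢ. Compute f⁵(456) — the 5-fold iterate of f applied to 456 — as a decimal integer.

456 → 4⁴ + 5⁴ + 6⁴ = 2177
2177 → 2⁴ + 1⁴ + 7⁴ + 7⁴ = 4819
4819 → 4⁴ + 8⁴ + 1⁴ + 9⁴ = 10914
10914 → 1⁴ + 0⁴ + 9⁴ + 1⁴ + 4⁴ = 6819
6819 → 6⁴ + 8⁴ + 1⁴ + 9⁴ = 11954

11954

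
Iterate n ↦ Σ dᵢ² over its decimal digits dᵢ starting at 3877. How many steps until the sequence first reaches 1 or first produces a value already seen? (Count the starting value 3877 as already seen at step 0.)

3877 → 3² + 8² + 7² + 7² = 171
171 → 1² + 7² + 1² = 51
51 → 5² + 1² = 26
26 → 2² + 6² = 40
40 → 4² + 0² = 16
16 → 1² + 6² = 37
37 → 3² + 7² = 58
58 → 5² + 8² = 89
89 → 8² + 9² = 145
145 → 1² + 4² + 5² = 42
42 → 4² + 2² = 20
20 → 2² + 0² = 4
4 → 4² = 16  — 16 repeats.
That took 13 steps.

13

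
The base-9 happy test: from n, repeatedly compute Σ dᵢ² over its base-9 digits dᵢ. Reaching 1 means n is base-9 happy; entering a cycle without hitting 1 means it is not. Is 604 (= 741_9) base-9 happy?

604 = (7,4,1)_9 → 7² + 4² + 1² = 49 + 16 + 1 = 66
66 = (7,3)_9 → 7² + 3² = 49 + 9 = 58
58 = (6,4)_9 → 6² + 4² = 36 + 16 = 52
52 = (5,7)_9 → 5² + 7² = 25 + 49 = 74
74 = (8,2)_9 → 8² + 2² = 64 + 4 = 68
68 = (7,5)_9 → 7² + 5² = 49 + 25 = 74  — 74 already seen; the sequence cycles without reaching 1.

not base-9 happy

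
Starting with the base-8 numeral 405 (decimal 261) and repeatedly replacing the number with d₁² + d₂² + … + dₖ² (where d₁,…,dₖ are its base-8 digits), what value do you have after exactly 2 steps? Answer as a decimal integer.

26

261 = (4,0,5)_8 → 4² + 0² + 5² = 16 + 0 + 25 = 41
41 = (5,1)_8 → 5² + 1² = 25 + 1 = 26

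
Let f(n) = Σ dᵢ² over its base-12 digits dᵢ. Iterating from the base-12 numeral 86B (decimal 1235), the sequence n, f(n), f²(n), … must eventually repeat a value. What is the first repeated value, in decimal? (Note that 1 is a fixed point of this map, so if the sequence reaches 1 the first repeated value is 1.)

1235 = (8,6,11)_12 → 8² + 6² + 11² = 221
221 = (1,6,5)_12 → 1² + 6² + 5² = 62
62 = (5,2)_12 → 5² + 2² = 29
29 = (2,5)_12 → 2² + 5² = 29  — 29 already appeared earlier.

29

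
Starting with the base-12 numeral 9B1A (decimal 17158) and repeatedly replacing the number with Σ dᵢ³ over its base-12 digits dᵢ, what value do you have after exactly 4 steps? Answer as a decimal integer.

17158 = (9,11,1,10)_12 → 9³ + 11³ + 1³ + 10³ = 729 + 1331 + 1 + 1000 = 3061
3061 = (1,9,3,1)_12 → 1³ + 9³ + 3³ + 1³ = 1 + 729 + 27 + 1 = 758
758 = (5,3,2)_12 → 5³ + 3³ + 2³ = 125 + 27 + 8 = 160
160 = (1,1,4)_12 → 1³ + 1³ + 4³ = 1 + 1 + 64 = 66

66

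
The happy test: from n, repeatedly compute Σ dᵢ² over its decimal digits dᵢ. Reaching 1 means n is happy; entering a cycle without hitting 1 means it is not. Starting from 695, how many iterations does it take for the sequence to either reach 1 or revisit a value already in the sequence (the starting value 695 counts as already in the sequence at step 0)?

15

695 → 6² + 9² + 5² = 36 + 81 + 25 = 142
142 → 1² + 4² + 2² = 1 + 16 + 4 = 21
21 → 2² + 1² = 4 + 1 = 5
5 → 5² = 25
25 → 2² + 5² = 4 + 25 = 29
29 → 2² + 9² = 4 + 81 = 85
85 → 8² + 5² = 64 + 25 = 89
89 → 8² + 9² = 64 + 81 = 145
145 → 1² + 4² + 5² = 1 + 16 + 25 = 42
42 → 4² + 2² = 16 + 4 = 20
20 → 2² + 0² = 4 + 0 = 4
4 → 4² = 16
16 → 1² + 6² = 1 + 36 = 37
37 → 3² + 7² = 9 + 49 = 58
58 → 5² + 8² = 25 + 64 = 89  — 89 repeats.
That took 15 steps.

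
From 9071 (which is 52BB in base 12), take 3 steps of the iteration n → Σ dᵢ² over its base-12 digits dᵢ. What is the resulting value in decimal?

37

9071 = (5,2,11,11)_12 → 271
271 = (1,10,7)_12 → 150
150 = (1,0,6)_12 → 37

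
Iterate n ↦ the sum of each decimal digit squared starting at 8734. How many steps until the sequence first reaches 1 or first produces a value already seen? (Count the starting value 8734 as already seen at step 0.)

13

8734 → 138
138 → 74
74 → 65
65 → 61
61 → 37
37 → 58
58 → 89
89 → 145
145 → 42
42 → 20
20 → 4
4 → 16
16 → 37  — 37 repeats.
That took 13 steps.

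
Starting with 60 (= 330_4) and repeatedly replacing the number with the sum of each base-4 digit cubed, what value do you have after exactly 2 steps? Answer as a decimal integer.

36

60 = (3,3,0)_4 → 54
54 = (3,1,2)_4 → 36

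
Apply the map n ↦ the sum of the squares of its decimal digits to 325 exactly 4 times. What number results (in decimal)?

325 → 3² + 2² + 5² = 9 + 4 + 25 = 38
38 → 3² + 8² = 9 + 64 = 73
73 → 7² + 3² = 49 + 9 = 58
58 → 5² + 8² = 25 + 64 = 89

89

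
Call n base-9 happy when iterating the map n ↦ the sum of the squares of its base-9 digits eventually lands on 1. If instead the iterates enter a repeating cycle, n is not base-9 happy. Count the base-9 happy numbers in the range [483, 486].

483: 483 → 125 → 81 → 1  (reaches 1)
484: 484 → 138 → 46 → 26 → 68 → 74 → 68  (repeats 68)
485: 485 → 153 → 65 → 53 → 89 → 65  (repeats 65)
486: 486 → 36 → 16 → 50 → 50  (repeats 50)
base-9 happy: 483

1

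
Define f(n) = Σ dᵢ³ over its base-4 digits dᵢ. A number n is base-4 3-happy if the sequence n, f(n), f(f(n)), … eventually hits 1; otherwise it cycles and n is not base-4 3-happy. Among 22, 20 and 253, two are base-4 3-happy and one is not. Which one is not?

20

22: 22 → 10 → 16 → 1  — reaches 1 (base-4 3-happy)
20: 20 → 2 → 8 → 8  — repeats 8 (not base-4 3-happy)
253: 253 → 82 → 10 → 16 → 1  — reaches 1 (base-4 3-happy)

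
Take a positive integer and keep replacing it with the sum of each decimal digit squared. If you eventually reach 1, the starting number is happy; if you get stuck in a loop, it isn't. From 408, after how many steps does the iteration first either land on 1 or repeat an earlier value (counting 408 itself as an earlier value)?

14

408 → 4² + 0² + 8² = 16 + 0 + 64 = 80
80 → 8² + 0² = 64 + 0 = 64
64 → 6² + 4² = 36 + 16 = 52
52 → 5² + 2² = 25 + 4 = 29
29 → 2² + 9² = 4 + 81 = 85
85 → 8² + 5² = 64 + 25 = 89
89 → 8² + 9² = 64 + 81 = 145
145 → 1² + 4² + 5² = 1 + 16 + 25 = 42
42 → 4² + 2² = 16 + 4 = 20
20 → 2² + 0² = 4 + 0 = 4
4 → 4² = 16
16 → 1² + 6² = 1 + 36 = 37
37 → 3² + 7² = 9 + 49 = 58
58 → 5² + 8² = 25 + 64 = 89  — 89 repeats.
That took 14 steps.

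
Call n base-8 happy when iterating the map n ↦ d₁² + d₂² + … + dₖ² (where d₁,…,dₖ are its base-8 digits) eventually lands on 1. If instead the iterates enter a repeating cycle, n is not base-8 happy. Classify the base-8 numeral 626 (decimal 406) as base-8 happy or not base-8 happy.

406 = (6,2,6)_8 → 6² + 2² + 6² = 36 + 4 + 36 = 76
76 = (1,1,4)_8 → 1² + 1² + 4² = 1 + 1 + 16 = 18
18 = (2,2)_8 → 2² + 2² = 4 + 4 = 8
8 = (1,0)_8 → 1² + 0² = 1 + 0 = 1  — reached 1.

base-8 happy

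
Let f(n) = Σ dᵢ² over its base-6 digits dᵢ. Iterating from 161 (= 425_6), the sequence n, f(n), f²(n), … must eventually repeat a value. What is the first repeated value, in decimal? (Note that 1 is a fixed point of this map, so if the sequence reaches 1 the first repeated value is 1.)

26

161 = (4,2,5)_6 → 4² + 2² + 5² = 16 + 4 + 25 = 45
45 = (1,1,3)_6 → 1² + 1² + 3² = 1 + 1 + 9 = 11
11 = (1,5)_6 → 1² + 5² = 1 + 25 = 26
26 = (4,2)_6 → 4² + 2² = 16 + 4 = 20
20 = (3,2)_6 → 3² + 2² = 9 + 4 = 13
13 = (2,1)_6 → 2² + 1² = 4 + 1 = 5
5 = (5)_6 → 5² = 25
25 = (4,1)_6 → 4² + 1² = 16 + 1 = 17
17 = (2,5)_6 → 2² + 5² = 4 + 25 = 29
29 = (4,5)_6 → 4² + 5² = 16 + 25 = 41
41 = (1,0,5)_6 → 1² + 0² + 5² = 1 + 0 + 25 = 26  — 26 already appeared earlier.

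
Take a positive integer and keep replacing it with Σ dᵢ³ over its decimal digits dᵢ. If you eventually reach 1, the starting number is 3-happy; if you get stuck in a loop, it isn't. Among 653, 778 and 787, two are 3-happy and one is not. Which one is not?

653: 653 → 368 → 755 → 593 → 881 → 1025 → 134 → 92 → 737 → 713 → 371 → 371  — repeats 371 (not 3-happy)
778: 778 → 1198 → 1243 → 100 → 1  — reaches 1 (3-happy)
787: 787 → 1198 → 1243 → 100 → 1  — reaches 1 (3-happy)

653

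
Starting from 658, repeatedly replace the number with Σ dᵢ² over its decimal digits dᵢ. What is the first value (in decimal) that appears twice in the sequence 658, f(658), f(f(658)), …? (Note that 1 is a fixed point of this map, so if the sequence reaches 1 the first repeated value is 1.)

37

658 → 6² + 5² + 8² = 125
125 → 1² + 2² + 5² = 30
30 → 3² + 0² = 9
9 → 9² = 81
81 → 8² + 1² = 65
65 → 6² + 5² = 61
61 → 6² + 1² = 37
37 → 3² + 7² = 58
58 → 5² + 8² = 89
89 → 8² + 9² = 145
145 → 1² + 4² + 5² = 42
42 → 4² + 2² = 20
20 → 2² + 0² = 4
4 → 4² = 16
16 → 1² + 6² = 37  — 37 already appeared earlier.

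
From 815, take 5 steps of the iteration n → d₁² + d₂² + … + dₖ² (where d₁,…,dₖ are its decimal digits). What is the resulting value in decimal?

815 → 8² + 1² + 5² = 90
90 → 9² + 0² = 81
81 → 8² + 1² = 65
65 → 6² + 5² = 61
61 → 6² + 1² = 37

37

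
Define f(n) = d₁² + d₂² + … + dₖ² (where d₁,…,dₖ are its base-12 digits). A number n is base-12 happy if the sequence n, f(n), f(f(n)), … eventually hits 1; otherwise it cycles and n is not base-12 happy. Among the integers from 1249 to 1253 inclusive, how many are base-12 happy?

1249: 1249 → 129 → 181 → 11 → 121 → 101 → 89 → 74 → 40 → 25 → 5 → 25  — not base-12 happy
1250: 1250 → 132 → 121 → 101 → 89 → 74 → 40 → 25 → 5 → 25  — not base-12 happy
1251: 1251 → 137 → 146 → 5 → 25 → 5  — not base-12 happy
1252: 1252 → 144 → 1  — base-12 happy
1253: 1253 → 153 → 82 → 136 → 137 → 146 → 5 → 25 → 5  — not base-12 happy
base-12 happy: 1252

1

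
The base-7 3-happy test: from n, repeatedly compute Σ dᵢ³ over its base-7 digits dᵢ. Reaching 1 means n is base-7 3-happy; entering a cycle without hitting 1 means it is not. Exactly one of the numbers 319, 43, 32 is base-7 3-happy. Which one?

319: 319 → 307 → 433 → 343 → 1  — reaches 1 (base-7 3-happy)
43: 43 → 217 → 91 → 217  — repeats 217 (not base-7 3-happy)
32: 32 → 128 → 80 → 92 → 218 → 92  — repeats 92 (not base-7 3-happy)

319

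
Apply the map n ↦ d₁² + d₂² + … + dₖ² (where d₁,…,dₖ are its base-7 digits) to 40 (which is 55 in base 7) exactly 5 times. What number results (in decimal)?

8

40 = (5,5)_7 → 5² + 5² = 25 + 25 = 50
50 = (1,0,1)_7 → 1² + 0² + 1² = 1 + 0 + 1 = 2
2 = (2)_7 → 2² = 4
4 = (4)_7 → 4² = 16
16 = (2,2)_7 → 2² + 2² = 4 + 4 = 8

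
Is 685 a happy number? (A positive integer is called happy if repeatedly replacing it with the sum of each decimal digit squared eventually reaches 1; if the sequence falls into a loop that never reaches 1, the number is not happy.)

685 → 6² + 8² + 5² = 36 + 64 + 25 = 125
125 → 1² + 2² + 5² = 1 + 4 + 25 = 30
30 → 3² + 0² = 9 + 0 = 9
9 → 9² = 81
81 → 8² + 1² = 64 + 1 = 65
65 → 6² + 5² = 36 + 25 = 61
61 → 6² + 1² = 36 + 1 = 37
37 → 3² + 7² = 9 + 49 = 58
58 → 5² + 8² = 25 + 64 = 89
89 → 8² + 9² = 64 + 81 = 145
145 → 1² + 4² + 5² = 1 + 16 + 25 = 42
42 → 4² + 2² = 16 + 4 = 20
20 → 2² + 0² = 4 + 0 = 4
4 → 4² = 16
16 → 1² + 6² = 1 + 36 = 37  — 37 already seen; the sequence cycles without reaching 1.

not happy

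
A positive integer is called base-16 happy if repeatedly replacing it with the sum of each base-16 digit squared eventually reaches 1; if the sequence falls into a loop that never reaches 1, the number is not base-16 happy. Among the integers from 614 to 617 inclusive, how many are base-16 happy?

614: 614 → 76 → 160 → 100 → 52 → 25 → 82 → 29 → 170 → 200 → 208 → 169 → 181 → 146 → 85 → 50 → 13 → 169  — not base-16 happy
615: 615 → 89 → 106 → 136 → 128 → 64 → 16 → 1  — base-16 happy
616: 616 → 104 → 100 → 52 → 25 → 82 → 29 → 170 → 200 → 208 → 169 → 181 → 146 → 85 → 50 → 13 → 169  — not base-16 happy
617: 617 → 121 → 130 → 68 → 32 → 4 → 16 → 1  — base-16 happy
base-16 happy: 615, 617

2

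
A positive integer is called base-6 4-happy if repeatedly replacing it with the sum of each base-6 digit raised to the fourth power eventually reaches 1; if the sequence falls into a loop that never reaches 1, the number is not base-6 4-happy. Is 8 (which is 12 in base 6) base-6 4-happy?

8 = (1,2)_6 → 1⁴ + 2⁴ = 1 + 16 = 17
17 = (2,5)_6 → 2⁴ + 5⁴ = 16 + 625 = 641
641 = (2,5,4,5)_6 → 2⁴ + 5⁴ + 4⁴ + 5⁴ = 16 + 625 + 256 + 625 = 1522
1522 = (1,1,0,1,4)_6 → 1⁴ + 1⁴ + 0⁴ + 1⁴ + 4⁴ = 1 + 1 + 0 + 1 + 256 = 259
259 = (1,1,1,1)_6 → 1⁴ + 1⁴ + 1⁴ + 1⁴ = 1 + 1 + 1 + 1 = 4
4 = (4)_6 → 4⁴ = 256
256 = (1,1,0,4)_6 → 1⁴ + 1⁴ + 0⁴ + 4⁴ = 1 + 1 + 0 + 256 = 258
258 = (1,1,1,0)_6 → 1⁴ + 1⁴ + 1⁴ + 0⁴ = 1 + 1 + 1 + 0 = 3
3 = (3)_6 → 3⁴ = 81
81 = (2,1,3)_6 → 2⁴ + 1⁴ + 3⁴ = 16 + 1 + 81 = 98
98 = (2,4,2)_6 → 2⁴ + 4⁴ + 2⁴ = 16 + 256 + 16 = 288
288 = (1,2,0,0)_6 → 1⁴ + 2⁴ + 0⁴ + 0⁴ = 1 + 16 + 0 + 0 = 17  — 17 already seen; the sequence cycles without reaching 1.

not base-6 4-happy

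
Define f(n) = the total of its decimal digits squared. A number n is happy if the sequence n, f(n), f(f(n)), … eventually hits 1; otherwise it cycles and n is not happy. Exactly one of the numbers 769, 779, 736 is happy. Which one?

736

769: 769 → 166 → 73 → 58 → 89 → 145 → 42 → 20 → 4 → 16 → 37 → 58  — repeats 58 (not happy)
779: 779 → 179 → 131 → 11 → 2 → 4 → 16 → 37 → 58 → 89 → 145 → 42 → 20 → 4  — repeats 4 (not happy)
736: 736 → 94 → 97 → 130 → 10 → 1  — reaches 1 (happy)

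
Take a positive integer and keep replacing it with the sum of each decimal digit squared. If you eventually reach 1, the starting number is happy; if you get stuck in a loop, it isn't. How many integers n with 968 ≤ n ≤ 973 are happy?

2

968: 968 → 181 → 66 → 72 → 53 → 34 → 25 → 29 → 85 → 89 → 145 → 42 → 20 → 4 → 16 → 37 → 58 → 89  — not happy
969: 969 → 198 → 146 → 53 → 34 → 25 → 29 → 85 → 89 → 145 → 42 → 20 → 4 → 16 → 37 → 58 → 89  — not happy
970: 970 → 130 → 10 → 1  — happy
971: 971 → 131 → 11 → 2 → 4 → 16 → 37 → 58 → 89 → 145 → 42 → 20 → 4  — not happy
972: 972 → 134 → 26 → 40 → 16 → 37 → 58 → 89 → 145 → 42 → 20 → 4 → 16  — not happy
973: 973 → 139 → 91 → 82 → 68 → 100 → 1  — happy
happy: 970, 973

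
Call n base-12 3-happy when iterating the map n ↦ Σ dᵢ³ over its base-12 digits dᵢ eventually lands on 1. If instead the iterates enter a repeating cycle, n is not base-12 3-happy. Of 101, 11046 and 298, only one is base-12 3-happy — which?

101

101: 101 → 637 → 190 → 1028 → 856 → 1520 → 1728 → 1  — reaches 1 (base-12 3-happy)
11046: 11046 → 1008 → 343 → 415 → 1351 → 1136 → 1855 → 1344 → 793 → 342 → 288 → 8 → 512 → 755 → 1464 → 1008  — repeats 1008 (not base-12 3-happy)
298: 298 → 1008 → 343 → 415 → 1351 → 1136 → 1855 → 1344 → 793 → 342 → 288 → 8 → 512 → 755 → 1464 → 1008  — repeats 1008 (not base-12 3-happy)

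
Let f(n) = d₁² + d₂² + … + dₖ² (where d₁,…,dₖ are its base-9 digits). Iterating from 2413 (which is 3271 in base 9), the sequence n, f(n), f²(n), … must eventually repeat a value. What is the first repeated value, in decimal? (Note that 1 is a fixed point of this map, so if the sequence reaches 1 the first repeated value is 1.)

41

2413 = (3,2,7,1)_9 → 3² + 2² + 7² + 1² = 63
63 = (7,0)_9 → 7² + 0² = 49
49 = (5,4)_9 → 5² + 4² = 41
41 = (4,5)_9 → 4² + 5² = 41  — 41 already appeared earlier.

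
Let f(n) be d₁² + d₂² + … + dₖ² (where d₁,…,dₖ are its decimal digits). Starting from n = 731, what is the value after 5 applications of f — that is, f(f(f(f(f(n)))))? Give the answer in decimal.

731 → 59
59 → 106
106 → 37
37 → 58
58 → 89

89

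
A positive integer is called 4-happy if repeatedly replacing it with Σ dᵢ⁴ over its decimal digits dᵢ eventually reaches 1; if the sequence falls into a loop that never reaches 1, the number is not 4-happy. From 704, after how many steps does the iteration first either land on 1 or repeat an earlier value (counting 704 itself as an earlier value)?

9

704 → 7⁴ + 0⁴ + 4⁴ = 2657
2657 → 2⁴ + 6⁴ + 5⁴ + 7⁴ = 4338
4338 → 4⁴ + 3⁴ + 3⁴ + 8⁴ = 4514
4514 → 4⁴ + 5⁴ + 1⁴ + 4⁴ = 1138
1138 → 1⁴ + 1⁴ + 3⁴ + 8⁴ = 4179
4179 → 4⁴ + 1⁴ + 7⁴ + 9⁴ = 9219
9219 → 9⁴ + 2⁴ + 1⁴ + 9⁴ = 13139
13139 → 1⁴ + 3⁴ + 1⁴ + 3⁴ + 9⁴ = 6725
6725 → 6⁴ + 7⁴ + 2⁴ + 5⁴ = 4338  — 4338 repeats.
That took 9 steps.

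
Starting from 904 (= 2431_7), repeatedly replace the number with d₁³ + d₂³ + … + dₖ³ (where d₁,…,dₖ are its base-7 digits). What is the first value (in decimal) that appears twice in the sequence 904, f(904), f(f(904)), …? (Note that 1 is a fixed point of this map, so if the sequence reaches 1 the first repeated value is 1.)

904 = (2,4,3,1)_7 → 2³ + 4³ + 3³ + 1³ = 8 + 64 + 27 + 1 = 100
100 = (2,0,2)_7 → 2³ + 0³ + 2³ = 8 + 0 + 8 = 16
16 = (2,2)_7 → 2³ + 2³ = 8 + 8 = 16  — 16 already appeared earlier.

16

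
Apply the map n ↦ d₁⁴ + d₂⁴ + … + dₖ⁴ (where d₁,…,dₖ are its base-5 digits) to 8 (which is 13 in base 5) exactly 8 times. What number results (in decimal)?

528

8 = (1,3)_5 → 82
82 = (3,1,2)_5 → 98
98 = (3,4,3)_5 → 418
418 = (3,1,3,3)_5 → 244
244 = (1,4,3,4)_5 → 594
594 = (4,3,3,4)_5 → 674
674 = (1,0,1,4,4)_5 → 514
514 = (4,0,2,4)_5 → 528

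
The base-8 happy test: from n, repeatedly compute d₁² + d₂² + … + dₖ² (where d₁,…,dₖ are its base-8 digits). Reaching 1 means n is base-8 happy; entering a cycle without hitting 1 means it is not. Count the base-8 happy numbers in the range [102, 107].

1

102: 102 → 53 → 61 → 74 → 6 → 36 → 32 → 16 → 4 → 16  (repeats 16)
103: 103 → 66 → 5 → 25 → 10 → 5  (repeats 5)
104: 104 → 26 → 13 → 26  (repeats 26)
105: 105 → 27 → 18 → 8 → 1  (reaches 1)
106: 106 → 30 → 45 → 50 → 40 → 25 → 10 → 5 → 25  (repeats 25)
107: 107 → 35 → 25 → 10 → 5 → 25  (repeats 25)
base-8 happy: 105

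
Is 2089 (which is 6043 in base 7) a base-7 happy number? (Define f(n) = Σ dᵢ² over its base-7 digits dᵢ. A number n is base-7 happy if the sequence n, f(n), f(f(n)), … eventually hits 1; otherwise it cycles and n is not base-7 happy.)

2089 = (6,0,4,3)_7 → 6² + 0² + 4² + 3² = 36 + 0 + 16 + 9 = 61
61 = (1,1,5)_7 → 1² + 1² + 5² = 1 + 1 + 25 = 27
27 = (3,6)_7 → 3² + 6² = 9 + 36 = 45
45 = (6,3)_7 → 6² + 3² = 36 + 9 = 45  — 45 already seen; the sequence cycles without reaching 1.

not base-7 happy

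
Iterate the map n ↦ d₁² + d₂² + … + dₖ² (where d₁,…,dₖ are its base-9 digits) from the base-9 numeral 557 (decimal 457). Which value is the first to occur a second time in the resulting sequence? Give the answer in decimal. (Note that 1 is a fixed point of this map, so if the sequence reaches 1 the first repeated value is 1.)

457 = (5,5,7)_9 → 5² + 5² + 7² = 99
99 = (1,2,0)_9 → 1² + 2² + 0² = 5
5 = (5)_9 → 5² = 25
25 = (2,7)_9 → 2² + 7² = 53
53 = (5,8)_9 → 5² + 8² = 89
89 = (1,0,8)_9 → 1² + 0² + 8² = 65
65 = (7,2)_9 → 7² + 2² = 53  — 53 already appeared earlier.

53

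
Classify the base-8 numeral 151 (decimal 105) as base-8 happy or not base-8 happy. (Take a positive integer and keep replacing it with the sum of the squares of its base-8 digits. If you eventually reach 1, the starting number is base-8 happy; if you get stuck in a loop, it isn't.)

105 = (1,5,1)_8 → 27
27 = (3,3)_8 → 18
18 = (2,2)_8 → 8
8 = (1,0)_8 → 1  — reached 1.

base-8 happy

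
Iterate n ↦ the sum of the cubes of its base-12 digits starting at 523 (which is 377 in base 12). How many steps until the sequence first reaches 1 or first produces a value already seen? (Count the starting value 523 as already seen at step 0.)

523 = (3,7,7)_12 → 3³ + 7³ + 7³ = 27 + 343 + 343 = 713
713 = (4,11,5)_12 → 4³ + 11³ + 5³ = 64 + 1331 + 125 = 1520
1520 = (10,6,8)_12 → 10³ + 6³ + 8³ = 1000 + 216 + 512 = 1728
1728 = (1,0,0,0)_12 → 1³ + 0³ + 0³ + 0³ = 1 + 0 + 0 + 0 = 1  — reached 1.
That took 4 steps.

4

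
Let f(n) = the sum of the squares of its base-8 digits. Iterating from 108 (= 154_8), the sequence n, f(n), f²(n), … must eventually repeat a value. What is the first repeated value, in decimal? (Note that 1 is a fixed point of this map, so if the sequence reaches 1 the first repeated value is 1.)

108 = (1,5,4)_8 → 42
42 = (5,2)_8 → 29
29 = (3,5)_8 → 34
34 = (4,2)_8 → 20
20 = (2,4)_8 → 20  — 20 already appeared earlier.

20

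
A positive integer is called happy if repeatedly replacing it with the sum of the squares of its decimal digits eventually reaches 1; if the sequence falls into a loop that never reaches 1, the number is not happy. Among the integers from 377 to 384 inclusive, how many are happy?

2

377: 377 → 107 → 50 → 25 → 29 → 85 → 89 → 145 → 42 → 20 → 4 → 16 → 37 → 58 → 89  — not happy
378: 378 → 122 → 9 → 81 → 65 → 61 → 37 → 58 → 89 → 145 → 42 → 20 → 4 → 16 → 37  — not happy
379: 379 → 139 → 91 → 82 → 68 → 100 → 1  — happy
380: 380 → 73 → 58 → 89 → 145 → 42 → 20 → 4 → 16 → 37 → 58  — not happy
381: 381 → 74 → 65 → 61 → 37 → 58 → 89 → 145 → 42 → 20 → 4 → 16 → 37  — not happy
382: 382 → 77 → 98 → 145 → 42 → 20 → 4 → 16 → 37 → 58 → 89 → 145  — not happy
383: 383 → 82 → 68 → 100 → 1  — happy
384: 384 → 89 → 145 → 42 → 20 → 4 → 16 → 37 → 58 → 89  — not happy
happy: 379, 383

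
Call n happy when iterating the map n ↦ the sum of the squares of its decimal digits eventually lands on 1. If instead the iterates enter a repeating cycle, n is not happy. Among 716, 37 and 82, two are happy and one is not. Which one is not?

37

716: 716 → 86 → 100 → 1  — reaches 1 (happy)
37: 37 → 58 → 89 → 145 → 42 → 20 → 4 → 16 → 37  — repeats 37 (not happy)
82: 82 → 68 → 100 → 1  — reaches 1 (happy)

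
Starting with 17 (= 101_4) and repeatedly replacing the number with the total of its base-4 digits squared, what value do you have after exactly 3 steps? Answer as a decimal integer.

17 = (1,0,1)_4 → 1² + 0² + 1² = 1 + 0 + 1 = 2
2 = (2)_4 → 2² = 4
4 = (1,0)_4 → 1² + 0² = 1 + 0 = 1

1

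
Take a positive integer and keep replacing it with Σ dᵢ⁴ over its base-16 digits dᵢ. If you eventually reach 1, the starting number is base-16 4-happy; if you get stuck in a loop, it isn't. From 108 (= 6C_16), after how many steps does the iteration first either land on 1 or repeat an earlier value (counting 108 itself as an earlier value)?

12

108 = (6,12)_16 → 6⁴ + 12⁴ = 22032
22032 = (5,6,1,0)_16 → 5⁴ + 6⁴ + 1⁴ + 0⁴ = 1922
1922 = (7,8,2)_16 → 7⁴ + 8⁴ + 2⁴ = 6513
6513 = (1,9,7,1)_16 → 1⁴ + 9⁴ + 7⁴ + 1⁴ = 8964
8964 = (2,3,0,4)_16 → 2⁴ + 3⁴ + 0⁴ + 4⁴ = 353
353 = (1,6,1)_16 → 1⁴ + 6⁴ + 1⁴ = 1298
1298 = (5,1,2)_16 → 5⁴ + 1⁴ + 2⁴ = 642
642 = (2,8,2)_16 → 2⁴ + 8⁴ + 2⁴ = 4128
4128 = (1,0,2,0)_16 → 1⁴ + 0⁴ + 2⁴ + 0⁴ = 17
17 = (1,1)_16 → 1⁴ + 1⁴ = 2
2 = (2)_16 → 2⁴ = 16
16 = (1,0)_16 → 1⁴ + 0⁴ = 1  — reached 1.
That took 12 steps.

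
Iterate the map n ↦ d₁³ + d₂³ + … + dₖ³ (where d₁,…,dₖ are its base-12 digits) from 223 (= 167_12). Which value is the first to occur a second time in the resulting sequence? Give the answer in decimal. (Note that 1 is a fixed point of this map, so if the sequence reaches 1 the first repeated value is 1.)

223 = (1,6,7)_12 → 1³ + 6³ + 7³ = 1 + 216 + 343 = 560
560 = (3,10,8)_12 → 3³ + 10³ + 8³ = 27 + 1000 + 512 = 1539
1539 = (10,8,3)_12 → 10³ + 8³ + 3³ = 1000 + 512 + 27 = 1539  — 1539 already appeared earlier.

1539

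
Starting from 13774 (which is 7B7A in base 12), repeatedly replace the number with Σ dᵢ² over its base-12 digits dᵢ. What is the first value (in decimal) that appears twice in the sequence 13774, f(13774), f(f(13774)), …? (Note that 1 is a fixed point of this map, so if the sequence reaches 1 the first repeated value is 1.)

65

13774 = (7,11,7,10)_12 → 7² + 11² + 7² + 10² = 49 + 121 + 49 + 100 = 319
319 = (2,2,7)_12 → 2² + 2² + 7² = 4 + 4 + 49 = 57
57 = (4,9)_12 → 4² + 9² = 16 + 81 = 97
97 = (8,1)_12 → 8² + 1² = 64 + 1 = 65
65 = (5,5)_12 → 5² + 5² = 25 + 25 = 50
50 = (4,2)_12 → 4² + 2² = 16 + 4 = 20
20 = (1,8)_12 → 1² + 8² = 1 + 64 = 65  — 65 already appeared earlier.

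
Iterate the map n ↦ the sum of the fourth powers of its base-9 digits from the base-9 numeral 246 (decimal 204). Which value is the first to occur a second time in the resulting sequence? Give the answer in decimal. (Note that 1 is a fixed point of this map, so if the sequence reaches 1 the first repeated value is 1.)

114

204 = (2,4,6)_9 → 2⁴ + 4⁴ + 6⁴ = 16 + 256 + 1296 = 1568
1568 = (2,1,3,2)_9 → 2⁴ + 1⁴ + 3⁴ + 2⁴ = 16 + 1 + 81 + 16 = 114
114 = (1,3,6)_9 → 1⁴ + 3⁴ + 6⁴ = 1 + 81 + 1296 = 1378
1378 = (1,8,0,1)_9 → 1⁴ + 8⁴ + 0⁴ + 1⁴ = 1 + 4096 + 0 + 1 = 4098
4098 = (5,5,5,3)_9 → 5⁴ + 5⁴ + 5⁴ + 3⁴ = 625 + 625 + 625 + 81 = 1956
1956 = (2,6,1,3)_9 → 2⁴ + 6⁴ + 1⁴ + 3⁴ = 16 + 1296 + 1 + 81 = 1394
1394 = (1,8,1,8)_9 → 1⁴ + 8⁴ + 1⁴ + 8⁴ = 1 + 4096 + 1 + 4096 = 8194
8194 = (1,2,2,1,4)_9 → 1⁴ + 2⁴ + 2⁴ + 1⁴ + 4⁴ = 1 + 16 + 16 + 1 + 256 = 290
290 = (3,5,2)_9 → 3⁴ + 5⁴ + 2⁴ = 81 + 625 + 16 = 722
722 = (8,8,2)_9 → 8⁴ + 8⁴ + 2⁴ = 4096 + 4096 + 16 = 8208
8208 = (1,2,2,3,0)_9 → 1⁴ + 2⁴ + 2⁴ + 3⁴ + 0⁴ = 1 + 16 + 16 + 81 + 0 = 114  — 114 already appeared earlier.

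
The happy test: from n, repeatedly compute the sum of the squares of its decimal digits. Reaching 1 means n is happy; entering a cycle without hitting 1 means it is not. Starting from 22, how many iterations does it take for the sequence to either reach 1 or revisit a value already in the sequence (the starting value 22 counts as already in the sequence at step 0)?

14

22 → 2² + 2² = 8
8 → 8² = 64
64 → 6² + 4² = 52
52 → 5² + 2² = 29
29 → 2² + 9² = 85
85 → 8² + 5² = 89
89 → 8² + 9² = 145
145 → 1² + 4² + 5² = 42
42 → 4² + 2² = 20
20 → 2² + 0² = 4
4 → 4² = 16
16 → 1² + 6² = 37
37 → 3² + 7² = 58
58 → 5² + 8² = 89  — 89 repeats.
That took 14 steps.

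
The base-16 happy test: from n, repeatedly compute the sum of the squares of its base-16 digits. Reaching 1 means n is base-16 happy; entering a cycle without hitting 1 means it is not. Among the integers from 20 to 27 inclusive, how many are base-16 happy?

3

20: 20 → 17 → 2 → 4 → 16 → 1  (reaches 1)
21: 21 → 26 → 101 → 61 → 178 → 125 → 218 → 269 → 170 → 200 → 208 → 169 → 181 → 146 → 85 → 50 → 13 → 169  (repeats 169)
22: 22 → 37 → 29 → 170 → 200 → 208 → 169 → 181 → 146 → 85 → 50 → 13 → 169  (repeats 169)
23: 23 → 50 → 13 → 169 → 181 → 146 → 85 → 50  (repeats 50)
24: 24 → 65 → 17 → 2 → 4 → 16 → 1  (reaches 1)
25: 25 → 82 → 29 → 170 → 200 → 208 → 169 → 181 → 146 → 85 → 50 → 13 → 169  (repeats 169)
26: 26 → 101 → 61 → 178 → 125 → 218 → 269 → 170 → 200 → 208 → 169 → 181 → 146 → 85 → 50 → 13 → 169  (repeats 169)
27: 27 → 122 → 149 → 106 → 136 → 128 → 64 → 16 → 1  (reaches 1)
base-16 happy: 20, 24, 27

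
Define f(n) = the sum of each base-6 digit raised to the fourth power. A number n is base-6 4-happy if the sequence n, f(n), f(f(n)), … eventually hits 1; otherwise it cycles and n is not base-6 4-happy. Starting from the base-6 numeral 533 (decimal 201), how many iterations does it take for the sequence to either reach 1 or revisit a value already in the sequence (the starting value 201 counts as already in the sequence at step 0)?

13

201 = (5,3,3)_6 → 5⁴ + 3⁴ + 3⁴ = 787
787 = (3,3,5,1)_6 → 3⁴ + 3⁴ + 5⁴ + 1⁴ = 788
788 = (3,3,5,2)_6 → 3⁴ + 3⁴ + 5⁴ + 2⁴ = 803
803 = (3,4,1,5)_6 → 3⁴ + 4⁴ + 1⁴ + 5⁴ = 963
963 = (4,2,4,3)_6 → 4⁴ + 2⁴ + 4⁴ + 3⁴ = 609
609 = (2,4,5,3)_6 → 2⁴ + 4⁴ + 5⁴ + 3⁴ = 978
978 = (4,3,1,0)_6 → 4⁴ + 3⁴ + 1⁴ + 0⁴ = 338
338 = (1,3,2,2)_6 → 1⁴ + 3⁴ + 2⁴ + 2⁴ = 114
114 = (3,1,0)_6 → 3⁴ + 1⁴ + 0⁴ = 82
82 = (2,1,4)_6 → 2⁴ + 1⁴ + 4⁴ = 273
273 = (1,1,3,3)_6 → 1⁴ + 1⁴ + 3⁴ + 3⁴ = 164
164 = (4,3,2)_6 → 4⁴ + 3⁴ + 2⁴ = 353
353 = (1,3,4,5)_6 → 1⁴ + 3⁴ + 4⁴ + 5⁴ = 963  — 963 repeats.
That took 13 steps.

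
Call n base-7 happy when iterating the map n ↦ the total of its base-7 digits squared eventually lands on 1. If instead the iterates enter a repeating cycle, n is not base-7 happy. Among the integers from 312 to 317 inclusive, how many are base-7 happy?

1

312: 312 → 56 → 2 → 4 → 16 → 8 → 2  (repeats 2)
313: 313 → 65 → 9 → 5 → 25 → 25  (repeats 25)
314: 314 → 76 → 46 → 52 → 10 → 10  (repeats 10)
315: 315 → 45 → 45  (repeats 45)
316: 316 → 46 → 52 → 10 → 10  (repeats 10)
317: 317 → 49 → 1  (reaches 1)
base-7 happy: 317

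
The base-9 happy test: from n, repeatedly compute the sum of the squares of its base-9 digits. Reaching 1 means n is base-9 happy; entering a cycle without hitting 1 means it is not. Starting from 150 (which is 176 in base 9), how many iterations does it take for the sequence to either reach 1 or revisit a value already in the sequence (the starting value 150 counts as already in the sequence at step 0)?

150 = (1,7,6)_9 → 1² + 7² + 6² = 1 + 49 + 36 = 86
86 = (1,0,5)_9 → 1² + 0² + 5² = 1 + 0 + 25 = 26
26 = (2,8)_9 → 2² + 8² = 4 + 64 = 68
68 = (7,5)_9 → 7² + 5² = 49 + 25 = 74
74 = (8,2)_9 → 8² + 2² = 64 + 4 = 68  — 68 repeats.
That took 5 steps.

5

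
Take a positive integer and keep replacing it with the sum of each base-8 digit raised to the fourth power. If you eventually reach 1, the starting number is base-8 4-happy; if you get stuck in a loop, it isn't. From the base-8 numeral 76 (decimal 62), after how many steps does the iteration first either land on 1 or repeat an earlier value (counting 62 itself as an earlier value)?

8

62 = (7,6)_8 → 7⁴ + 6⁴ = 2401 + 1296 = 3697
3697 = (7,1,6,1)_8 → 7⁴ + 1⁴ + 6⁴ + 1⁴ = 2401 + 1 + 1296 + 1 = 3699
3699 = (7,1,6,3)_8 → 7⁴ + 1⁴ + 6⁴ + 3⁴ = 2401 + 1 + 1296 + 81 = 3779
3779 = (7,3,0,3)_8 → 7⁴ + 3⁴ + 0⁴ + 3⁴ = 2401 + 81 + 0 + 81 = 2563
2563 = (5,0,0,3)_8 → 5⁴ + 0⁴ + 0⁴ + 3⁴ = 625 + 0 + 0 + 81 = 706
706 = (1,3,0,2)_8 → 1⁴ + 3⁴ + 0⁴ + 2⁴ = 1 + 81 + 0 + 16 = 98
98 = (1,4,2)_8 → 1⁴ + 4⁴ + 2⁴ = 1 + 256 + 16 = 273
273 = (4,2,1)_8 → 4⁴ + 2⁴ + 1⁴ = 256 + 16 + 1 = 273  — 273 repeats.
That took 8 steps.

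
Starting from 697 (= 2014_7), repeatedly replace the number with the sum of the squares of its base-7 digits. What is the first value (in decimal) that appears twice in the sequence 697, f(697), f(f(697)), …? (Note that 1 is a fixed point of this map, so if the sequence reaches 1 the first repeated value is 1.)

697 = (2,0,1,4)_7 → 2² + 0² + 1² + 4² = 4 + 0 + 1 + 16 = 21
21 = (3,0)_7 → 3² + 0² = 9 + 0 = 9
9 = (1,2)_7 → 1² + 2² = 1 + 4 = 5
5 = (5)_7 → 5² = 25
25 = (3,4)_7 → 3² + 4² = 9 + 16 = 25  — 25 already appeared earlier.

25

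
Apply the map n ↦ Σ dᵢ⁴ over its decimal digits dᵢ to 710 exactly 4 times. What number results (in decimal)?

8208

710 → 7⁴ + 1⁴ + 0⁴ = 2402
2402 → 2⁴ + 4⁴ + 0⁴ + 2⁴ = 288
288 → 2⁴ + 8⁴ + 8⁴ = 8208
8208 → 8⁴ + 2⁴ + 0⁴ + 8⁴ = 8208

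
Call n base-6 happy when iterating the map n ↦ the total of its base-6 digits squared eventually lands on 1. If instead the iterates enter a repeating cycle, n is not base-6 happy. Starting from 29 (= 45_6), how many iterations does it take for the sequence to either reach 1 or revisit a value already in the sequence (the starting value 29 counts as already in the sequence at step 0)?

29 = (4,5)_6 → 41
41 = (1,0,5)_6 → 26
26 = (4,2)_6 → 20
20 = (3,2)_6 → 13
13 = (2,1)_6 → 5
5 = (5)_6 → 25
25 = (4,1)_6 → 17
17 = (2,5)_6 → 29  — 29 repeats.
That took 8 steps.

8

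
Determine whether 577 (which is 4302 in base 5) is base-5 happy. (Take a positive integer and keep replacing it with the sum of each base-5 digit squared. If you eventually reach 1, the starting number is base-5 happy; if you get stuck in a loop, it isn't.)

not base-5 happy

577 = (4,3,0,2)_5 → 4² + 3² + 0² + 2² = 29
29 = (1,0,4)_5 → 1² + 0² + 4² = 17
17 = (3,2)_5 → 3² + 2² = 13
13 = (2,3)_5 → 2² + 3² = 13  — 13 already seen; the sequence cycles without reaching 1.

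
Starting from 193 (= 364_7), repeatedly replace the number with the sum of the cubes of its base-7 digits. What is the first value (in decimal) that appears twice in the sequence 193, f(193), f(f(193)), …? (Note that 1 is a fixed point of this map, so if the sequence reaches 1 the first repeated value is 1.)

193 = (3,6,4)_7 → 3³ + 6³ + 4³ = 307
307 = (6,1,6)_7 → 6³ + 1³ + 6³ = 433
433 = (1,1,5,6)_7 → 1³ + 1³ + 5³ + 6³ = 343
343 = (1,0,0,0)_7 → 1³ + 0³ + 0³ + 0³ = 1  — reached the fixed point 1.
1 → 1, so 1 is the first repeated value.

1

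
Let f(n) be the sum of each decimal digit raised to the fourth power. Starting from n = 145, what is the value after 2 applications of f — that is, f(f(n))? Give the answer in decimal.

145 → 1⁴ + 4⁴ + 5⁴ = 882
882 → 8⁴ + 8⁴ + 2⁴ = 8208

8208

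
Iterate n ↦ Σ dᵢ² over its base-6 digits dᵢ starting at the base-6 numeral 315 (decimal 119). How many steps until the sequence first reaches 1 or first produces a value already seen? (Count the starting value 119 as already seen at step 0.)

13

119 = (3,1,5)_6 → 3² + 1² + 5² = 35
35 = (5,5)_6 → 5² + 5² = 50
50 = (1,2,2)_6 → 1² + 2² + 2² = 9
9 = (1,3)_6 → 1² + 3² = 10
10 = (1,4)_6 → 1² + 4² = 17
17 = (2,5)_6 → 2² + 5² = 29
29 = (4,5)_6 → 4² + 5² = 41
41 = (1,0,5)_6 → 1² + 0² + 5² = 26
26 = (4,2)_6 → 4² + 2² = 20
20 = (3,2)_6 → 3² + 2² = 13
13 = (2,1)_6 → 2² + 1² = 5
5 = (5)_6 → 5² = 25
25 = (4,1)_6 → 4² + 1² = 17  — 17 repeats.
That took 13 steps.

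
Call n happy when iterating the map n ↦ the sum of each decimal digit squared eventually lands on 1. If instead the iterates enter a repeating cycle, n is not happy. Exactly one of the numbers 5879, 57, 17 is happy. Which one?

5879

5879: 5879 → 219 → 86 → 100 → 1  — reaches 1 (happy)
57: 57 → 74 → 65 → 61 → 37 → 58 → 89 → 145 → 42 → 20 → 4 → 16 → 37  — repeats 37 (not happy)
17: 17 → 50 → 25 → 29 → 85 → 89 → 145 → 42 → 20 → 4 → 16 → 37 → 58 → 89  — repeats 89 (not happy)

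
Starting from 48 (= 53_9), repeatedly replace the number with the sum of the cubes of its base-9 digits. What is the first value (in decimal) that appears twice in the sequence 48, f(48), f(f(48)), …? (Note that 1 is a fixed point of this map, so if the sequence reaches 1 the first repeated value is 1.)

48 = (5,3)_9 → 5³ + 3³ = 125 + 27 = 152
152 = (1,7,8)_9 → 1³ + 7³ + 8³ = 1 + 343 + 512 = 856
856 = (1,1,5,1)_9 → 1³ + 1³ + 5³ + 1³ = 1 + 1 + 125 + 1 = 128
128 = (1,5,2)_9 → 1³ + 5³ + 2³ = 1 + 125 + 8 = 134
134 = (1,5,8)_9 → 1³ + 5³ + 8³ = 1 + 125 + 512 = 638
638 = (7,7,8)_9 → 7³ + 7³ + 8³ = 343 + 343 + 512 = 1198
1198 = (1,5,7,1)_9 → 1³ + 5³ + 7³ + 1³ = 1 + 125 + 343 + 1 = 470
470 = (5,7,2)_9 → 5³ + 7³ + 2³ = 125 + 343 + 8 = 476
476 = (5,7,8)_9 → 5³ + 7³ + 8³ = 125 + 343 + 512 = 980
980 = (1,3,0,8)_9 → 1³ + 3³ + 0³ + 8³ = 1 + 27 + 0 + 512 = 540
540 = (6,6,0)_9 → 6³ + 6³ + 0³ = 216 + 216 + 0 = 432
432 = (5,3,0)_9 → 5³ + 3³ + 0³ = 125 + 27 + 0 = 152  — 152 already appeared earlier.

152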